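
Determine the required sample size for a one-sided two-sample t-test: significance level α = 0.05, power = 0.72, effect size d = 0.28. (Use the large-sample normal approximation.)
n = 127 per group

Sample size formula (two-sample t-test, normal approximation):
n = 2 · ((z_α + z_β) / d)²

z_α = 1.645 (for α = 0.05, one-sided)
z_β = 0.583 (for power = 0.72)
d = 0.28

n = 2 · ((1.645 + 0.583) / 0.28)²
n = 2 · (7.957)²
n ≈ 126.63
Round up to the next whole number: n = 127 per group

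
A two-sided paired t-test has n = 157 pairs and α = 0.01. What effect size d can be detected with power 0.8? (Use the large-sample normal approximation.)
d ≈ 0.27

Minimum detectable effect (paired t-test, normal approximation):
d = (z_{α/2} + z_β) / √n
d = (2.576 + 0.842) / √157
d = 3.417 / 12.530
d ≈ 0.27

By Cohen's convention (0.2 small / 0.5 medium / 0.8 large): small effect.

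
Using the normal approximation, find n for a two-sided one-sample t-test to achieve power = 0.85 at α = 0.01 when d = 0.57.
n = 41

Sample size formula (one-sample t-test, normal approximation):
n = ((z_{α/2} + z_β) / d)²

z_{α/2} = 2.576 (for α = 0.01, two-sided)
z_β = 1.036 (for power = 0.85)
d = 0.57

n = ((2.576 + 1.036) / 0.57)²
n = (6.337)²
n ≈ 40.16
Round up to the next whole number: n = 41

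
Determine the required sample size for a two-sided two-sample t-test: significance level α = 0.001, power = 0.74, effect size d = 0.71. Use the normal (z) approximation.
n = 62 per group

Sample size formula (two-sample t-test, normal approximation):
n = 2 · ((z_{α/2} + z_β) / d)²

z_{α/2} = 3.291 (for α = 0.001, two-sided)
z_β = 0.643 (for power = 0.74)
d = 0.71

n = 2 · ((3.291 + 0.643) / 0.71)²
n = 2 · (5.541)²
n ≈ 61.41
Round up to the next whole number: n = 62 per group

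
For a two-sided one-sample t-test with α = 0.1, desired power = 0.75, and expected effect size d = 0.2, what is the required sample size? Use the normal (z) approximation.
n = 135

Sample size formula (one-sample t-test, normal approximation):
n = ((z_{α/2} + z_β) / d)²

z_{α/2} = 1.645 (for α = 0.1, two-sided)
z_β = 0.674 (for power = 0.75)
d = 0.2

n = ((1.645 + 0.674) / 0.2)²
n = (11.595)²
n ≈ 134.44
Round up to the next whole number: n = 135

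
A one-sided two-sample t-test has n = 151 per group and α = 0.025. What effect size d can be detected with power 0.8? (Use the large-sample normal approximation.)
d ≈ 0.32

Minimum detectable effect (two-sample t-test, normal approximation):
d = (z_α + z_β) / √(n/2)
d = (1.960 + 0.842) / √(151/2)
d = 2.802 / 8.689
d ≈ 0.32

By Cohen's convention (0.2 small / 0.5 medium / 0.8 large): small effect.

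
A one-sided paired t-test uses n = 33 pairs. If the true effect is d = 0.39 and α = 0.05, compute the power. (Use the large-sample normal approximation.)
Power ≈ 0.72

Power calculation (paired t-test, normal approximation):
z_β = d · √n - z_α
z_β = 0.39 · √33 - 1.645
z_β = 0.39 · 5.745 - 1.645
z_β = 0.596

Power = Φ(z_β) = Φ(0.596) ≈ 0.724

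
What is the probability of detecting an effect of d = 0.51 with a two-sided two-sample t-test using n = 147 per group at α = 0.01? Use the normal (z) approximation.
Power ≈ 0.96

Power calculation (two-sample t-test, normal approximation):
z_β = d · √(n/2) - z_{α/2}
z_β = 0.51 · √(147/2) - 2.576
z_β = 0.51 · 8.573 - 2.576
z_β = 1.797

Power = Φ(z_β) = Φ(1.797) ≈ 0.964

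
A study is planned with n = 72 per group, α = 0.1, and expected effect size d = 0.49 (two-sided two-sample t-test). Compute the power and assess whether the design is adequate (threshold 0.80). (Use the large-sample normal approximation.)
Power ≈ 0.90; the study is adequately powered (power ≥ 0.80)

Power calculation (two-sample t-test, normal approximation):
z_β = d · √(n/2) - z_{α/2}
z_β = 0.49 · √(72/2) - 1.645
z_β = 0.49 · 6.000 - 1.645
z_β = 1.295

Power = Φ(z_β) = Φ(1.295) ≈ 0.902

Effect size d = 0.49 is small by Cohen's convention (0.2/0.5/0.8).

Threshold: power ≥ 0.80 is conventionally adequate.
Power ≈ 0.90 → the study is adequately powered (power ≥ 0.80).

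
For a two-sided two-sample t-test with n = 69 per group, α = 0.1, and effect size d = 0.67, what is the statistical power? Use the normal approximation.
Power ≈ 0.99

Power calculation (two-sample t-test, normal approximation):
z_β = d · √(n/2) - z_{α/2}
z_β = 0.67 · √(69/2) - 1.645
z_β = 0.67 · 5.874 - 1.645
z_β = 2.291

Power = Φ(z_β) = Φ(2.291) ≈ 0.989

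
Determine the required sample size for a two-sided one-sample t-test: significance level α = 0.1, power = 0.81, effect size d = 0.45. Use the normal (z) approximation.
n = 32

Sample size formula (one-sample t-test, normal approximation):
n = ((z_{α/2} + z_β) / d)²

z_{α/2} = 1.645 (for α = 0.1, two-sided)
z_β = 0.878 (for power = 0.81)
d = 0.45

n = ((1.645 + 0.878) / 0.45)²
n = (5.607)²
n ≈ 31.44
Round up to the next whole number: n = 32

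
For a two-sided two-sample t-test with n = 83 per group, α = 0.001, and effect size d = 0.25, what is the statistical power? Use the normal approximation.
Power ≈ 0.05

Power calculation (two-sample t-test, normal approximation):
z_β = d · √(n/2) - z_{α/2}
z_β = 0.25 · √(83/2) - 3.291
z_β = 0.25 · 6.442 - 3.291
z_β = -1.680

Power = Φ(z_β) = Φ(-1.680) ≈ 0.046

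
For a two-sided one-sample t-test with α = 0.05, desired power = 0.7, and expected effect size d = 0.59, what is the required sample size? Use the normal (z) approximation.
n = 18

Sample size formula (one-sample t-test, normal approximation):
n = ((z_{α/2} + z_β) / d)²

z_{α/2} = 1.960 (for α = 0.05, two-sided)
z_β = 0.524 (for power = 0.7)
d = 0.59

n = ((1.960 + 0.524) / 0.59)²
n = (4.210)²
n ≈ 17.72
Round up to the next whole number: n = 18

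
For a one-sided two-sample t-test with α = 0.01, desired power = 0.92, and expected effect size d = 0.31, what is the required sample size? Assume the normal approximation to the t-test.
n = 290 per group

Sample size formula (two-sample t-test, normal approximation):
n = 2 · ((z_α + z_β) / d)²

z_α = 2.326 (for α = 0.01, one-sided)
z_β = 1.405 (for power = 0.92)
d = 0.31

n = 2 · ((2.326 + 1.405) / 0.31)²
n = 2 · (12.035)²
n ≈ 289.68
Round up to the next whole number: n = 290 per group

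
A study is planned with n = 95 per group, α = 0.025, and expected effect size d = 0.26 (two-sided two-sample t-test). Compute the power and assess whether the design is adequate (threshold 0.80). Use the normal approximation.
Power ≈ 0.33; the study is underpowered (power < 0.80)

Power calculation (two-sample t-test, normal approximation):
z_β = d · √(n/2) - z_{α/2}
z_β = 0.26 · √(95/2) - 2.241
z_β = 0.26 · 6.892 - 2.241
z_β = -0.449

Power = Φ(z_β) = Φ(-0.449) ≈ 0.327

Effect size d = 0.26 is small by Cohen's convention (0.2/0.5/0.8).

Threshold: power ≥ 0.80 is conventionally adequate.
Power ≈ 0.33 → the study is underpowered (power < 0.80).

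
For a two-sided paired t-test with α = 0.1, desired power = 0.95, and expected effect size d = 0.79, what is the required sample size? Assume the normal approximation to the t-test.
n = 18 pairs

Sample size formula (paired t-test, normal approximation):
n = ((z_{α/2} + z_β) / d)²

z_{α/2} = 1.645 (for α = 0.1, two-sided)
z_β = 1.645 (for power = 0.95)
d = 0.79

n = ((1.645 + 1.645) / 0.79)²
n = (4.165)²
n ≈ 17.35
Round up to the next whole number: n = 18 pairs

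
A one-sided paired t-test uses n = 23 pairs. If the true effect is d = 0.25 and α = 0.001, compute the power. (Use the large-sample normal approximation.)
Power ≈ 0.03

Power calculation (paired t-test, normal approximation):
z_β = d · √n - z_α
z_β = 0.25 · √23 - 3.090
z_β = 0.25 · 4.796 - 3.090
z_β = -1.891

Power = Φ(z_β) = Φ(-1.891) ≈ 0.029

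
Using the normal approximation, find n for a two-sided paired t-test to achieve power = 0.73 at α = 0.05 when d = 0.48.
n = 29 pairs

Sample size formula (paired t-test, normal approximation):
n = ((z_{α/2} + z_β) / d)²

z_{α/2} = 1.960 (for α = 0.05, two-sided)
z_β = 0.613 (for power = 0.73)
d = 0.48

n = ((1.960 + 0.613) / 0.48)²
n = (5.360)²
n ≈ 28.73
Round up to the next whole number: n = 29 pairs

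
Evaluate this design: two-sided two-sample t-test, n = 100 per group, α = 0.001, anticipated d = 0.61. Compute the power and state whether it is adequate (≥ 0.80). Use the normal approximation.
Power ≈ 0.85; the study is adequately powered (power ≥ 0.80)

Power calculation (two-sample t-test, normal approximation):
z_β = d · √(n/2) - z_{α/2}
z_β = 0.61 · √(100/2) - 3.291
z_β = 0.61 · 7.071 - 3.291
z_β = 1.023

Power = Φ(z_β) = Φ(1.023) ≈ 0.847

Effect size d = 0.61 is medium by Cohen's convention (0.2/0.5/0.8).

Threshold: power ≥ 0.80 is conventionally adequate.
Power ≈ 0.85 → the study is adequately powered (power ≥ 0.80).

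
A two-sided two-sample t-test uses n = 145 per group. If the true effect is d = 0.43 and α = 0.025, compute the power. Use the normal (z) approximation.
Power ≈ 0.92

Power calculation (two-sample t-test, normal approximation):
z_β = d · √(n/2) - z_{α/2}
z_β = 0.43 · √(145/2) - 2.241
z_β = 0.43 · 8.515 - 2.241
z_β = 1.420

Power = Φ(z_β) = Φ(1.420) ≈ 0.922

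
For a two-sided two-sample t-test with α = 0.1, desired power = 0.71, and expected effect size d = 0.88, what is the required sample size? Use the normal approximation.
n = 13 per group

Sample size formula (two-sample t-test, normal approximation):
n = 2 · ((z_{α/2} + z_β) / d)²

z_{α/2} = 1.645 (for α = 0.1, two-sided)
z_β = 0.553 (for power = 0.71)
d = 0.88

n = 2 · ((1.645 + 0.553) / 0.88)²
n = 2 · (2.498)²
n ≈ 12.48
Round up to the next whole number: n = 13 per group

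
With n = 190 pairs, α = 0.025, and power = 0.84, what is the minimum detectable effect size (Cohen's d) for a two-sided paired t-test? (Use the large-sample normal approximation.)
d ≈ 0.23

Minimum detectable effect (paired t-test, normal approximation):
d = (z_{α/2} + z_β) / √n
d = (2.241 + 0.994) / √190
d = 3.236 / 13.784
d ≈ 0.23

By Cohen's convention (0.2 small / 0.5 medium / 0.8 large): small effect.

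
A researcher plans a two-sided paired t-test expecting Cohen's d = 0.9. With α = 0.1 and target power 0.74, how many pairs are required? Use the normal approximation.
n = 7 pairs

Sample size formula (paired t-test, normal approximation):
n = ((z_{α/2} + z_β) / d)²

z_{α/2} = 1.645 (for α = 0.1, two-sided)
z_β = 0.643 (for power = 0.74)
d = 0.9

n = ((1.645 + 0.643) / 0.9)²
n = (2.542)²
n ≈ 6.46
Round up to the next whole number: n = 7 pairs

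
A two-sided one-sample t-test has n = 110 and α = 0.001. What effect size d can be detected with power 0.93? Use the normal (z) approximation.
d ≈ 0.45

Minimum detectable effect (one-sample t-test, normal approximation):
d = (z_{α/2} + z_β) / √n
d = (3.291 + 1.476) / √110
d = 4.766 / 10.488
d ≈ 0.45

By Cohen's convention (0.2 small / 0.5 medium / 0.8 large): small effect.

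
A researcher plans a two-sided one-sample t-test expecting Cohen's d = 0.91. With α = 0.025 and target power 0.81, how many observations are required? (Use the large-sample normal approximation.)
n = 12

Sample size formula (one-sample t-test, normal approximation):
n = ((z_{α/2} + z_β) / d)²

z_{α/2} = 2.241 (for α = 0.025, two-sided)
z_β = 0.878 (for power = 0.81)
d = 0.91

n = ((2.241 + 0.878) / 0.91)²
n = (3.427)²
n ≈ 11.74
Round up to the next whole number: n = 12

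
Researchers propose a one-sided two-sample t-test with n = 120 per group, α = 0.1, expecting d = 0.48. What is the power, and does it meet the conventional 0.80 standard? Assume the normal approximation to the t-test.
Power ≈ 0.99; the study is adequately powered (power ≥ 0.80)

Power calculation (two-sample t-test, normal approximation):
z_β = d · √(n/2) - z_α
z_β = 0.48 · √(120/2) - 1.282
z_β = 0.48 · 7.746 - 1.282
z_β = 2.437

Power = Φ(z_β) = Φ(2.437) ≈ 0.993

Effect size d = 0.48 is small by Cohen's convention (0.2/0.5/0.8).

Threshold: power ≥ 0.80 is conventionally adequate.
Power ≈ 0.99 → the study is adequately powered (power ≥ 0.80).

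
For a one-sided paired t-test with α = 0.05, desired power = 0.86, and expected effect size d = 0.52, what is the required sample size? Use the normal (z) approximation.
n = 28 pairs

Sample size formula (paired t-test, normal approximation):
n = ((z_α + z_β) / d)²

z_α = 1.645 (for α = 0.05, one-sided)
z_β = 1.080 (for power = 0.86)
d = 0.52

n = ((1.645 + 1.080) / 0.52)²
n = (5.240)²
n ≈ 27.46
Round up to the next whole number: n = 28 pairs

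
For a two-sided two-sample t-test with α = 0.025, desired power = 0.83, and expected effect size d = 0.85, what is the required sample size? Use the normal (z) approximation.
n = 29 per group

Sample size formula (two-sample t-test, normal approximation):
n = 2 · ((z_{α/2} + z_β) / d)²

z_{α/2} = 2.241 (for α = 0.025, two-sided)
z_β = 0.954 (for power = 0.83)
d = 0.85

n = 2 · ((2.241 + 0.954) / 0.85)²
n = 2 · (3.759)²
n ≈ 28.26
Round up to the next whole number: n = 29 per group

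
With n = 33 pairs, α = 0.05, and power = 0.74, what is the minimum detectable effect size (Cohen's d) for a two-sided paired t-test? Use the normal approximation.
d ≈ 0.45

Minimum detectable effect (paired t-test, normal approximation):
d = (z_{α/2} + z_β) / √n
d = (1.960 + 0.643) / √33
d = 2.603 / 5.745
d ≈ 0.45

By Cohen's convention (0.2 small / 0.5 medium / 0.8 large): small effect.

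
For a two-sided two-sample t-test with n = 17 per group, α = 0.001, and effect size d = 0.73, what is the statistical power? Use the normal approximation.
Power ≈ 0.12

Power calculation (two-sample t-test, normal approximation):
z_β = d · √(n/2) - z_{α/2}
z_β = 0.73 · √(17/2) - 3.291
z_β = 0.73 · 2.915 - 3.291
z_β = -1.162

Power = Φ(z_β) = Φ(-1.162) ≈ 0.123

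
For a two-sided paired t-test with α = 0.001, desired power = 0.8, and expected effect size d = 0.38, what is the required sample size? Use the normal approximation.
n = 119 pairs

Sample size formula (paired t-test, normal approximation):
n = ((z_{α/2} + z_β) / d)²

z_{α/2} = 3.291 (for α = 0.001, two-sided)
z_β = 0.842 (for power = 0.8)
d = 0.38

n = ((3.291 + 0.842) / 0.38)²
n = (10.876)²
n ≈ 118.29
Round up to the next whole number: n = 119 pairs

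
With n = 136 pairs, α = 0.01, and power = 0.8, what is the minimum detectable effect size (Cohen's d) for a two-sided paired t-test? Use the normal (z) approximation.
d ≈ 0.29

Minimum detectable effect (paired t-test, normal approximation):
d = (z_{α/2} + z_β) / √n
d = (2.576 + 0.842) / √136
d = 3.417 / 11.662
d ≈ 0.29

By Cohen's convention (0.2 small / 0.5 medium / 0.8 large): small effect.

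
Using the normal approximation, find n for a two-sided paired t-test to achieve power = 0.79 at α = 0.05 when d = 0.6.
n = 22 pairs

Sample size formula (paired t-test, normal approximation):
n = ((z_{α/2} + z_β) / d)²

z_{α/2} = 1.960 (for α = 0.05, two-sided)
z_β = 0.806 (for power = 0.79)
d = 0.6

n = ((1.960 + 0.806) / 0.6)²
n = (4.610)²
n ≈ 21.25
Round up to the next whole number: n = 22 pairs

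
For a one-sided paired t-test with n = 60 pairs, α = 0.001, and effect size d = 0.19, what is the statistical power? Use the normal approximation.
Power ≈ 0.05

Power calculation (paired t-test, normal approximation):
z_β = d · √n - z_α
z_β = 0.19 · √60 - 3.090
z_β = 0.19 · 7.746 - 3.090
z_β = -1.618

Power = Φ(z_β) = Φ(-1.618) ≈ 0.053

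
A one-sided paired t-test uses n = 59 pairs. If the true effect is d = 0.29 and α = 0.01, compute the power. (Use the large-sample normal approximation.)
Power ≈ 0.46

Power calculation (paired t-test, normal approximation):
z_β = d · √n - z_α
z_β = 0.29 · √59 - 2.326
z_β = 0.29 · 7.681 - 2.326
z_β = -0.099

Power = Φ(z_β) = Φ(-0.099) ≈ 0.461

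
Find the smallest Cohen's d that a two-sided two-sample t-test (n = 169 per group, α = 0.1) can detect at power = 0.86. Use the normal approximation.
d ≈ 0.30

Minimum detectable effect (two-sample t-test, normal approximation):
d = (z_{α/2} + z_β) / √(n/2)
d = (1.645 + 1.080) / √(169/2)
d = 2.725 / 9.192
d ≈ 0.30

By Cohen's convention (0.2 small / 0.5 medium / 0.8 large): small effect.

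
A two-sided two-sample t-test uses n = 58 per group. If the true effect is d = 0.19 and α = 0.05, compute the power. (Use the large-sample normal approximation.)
Power ≈ 0.17

Power calculation (two-sample t-test, normal approximation):
z_β = d · √(n/2) - z_{α/2}
z_β = 0.19 · √(58/2) - 1.960
z_β = 0.19 · 5.385 - 1.960
z_β = -0.937

Power = Φ(z_β) = Φ(-0.937) ≈ 0.174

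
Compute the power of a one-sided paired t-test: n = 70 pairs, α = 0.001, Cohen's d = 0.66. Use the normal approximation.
Power ≈ 0.99

Power calculation (paired t-test, normal approximation):
z_β = d · √n - z_α
z_β = 0.66 · √70 - 3.090
z_β = 0.66 · 8.367 - 3.090
z_β = 2.432

Power = Φ(z_β) = Φ(2.432) ≈ 0.992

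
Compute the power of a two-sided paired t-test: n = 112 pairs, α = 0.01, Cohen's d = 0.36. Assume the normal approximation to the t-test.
Power ≈ 0.89

Power calculation (paired t-test, normal approximation):
z_β = d · √n - z_{α/2}
z_β = 0.36 · √112 - 2.576
z_β = 0.36 · 10.583 - 2.576
z_β = 1.234

Power = Φ(z_β) = Φ(1.234) ≈ 0.891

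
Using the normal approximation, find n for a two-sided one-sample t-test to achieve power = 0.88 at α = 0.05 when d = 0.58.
n = 30

Sample size formula (one-sample t-test, normal approximation):
n = ((z_{α/2} + z_β) / d)²

z_{α/2} = 1.960 (for α = 0.05, two-sided)
z_β = 1.175 (for power = 0.88)
d = 0.58

n = ((1.960 + 1.175) / 0.58)²
n = (5.405)²
n ≈ 29.21
Round up to the next whole number: n = 30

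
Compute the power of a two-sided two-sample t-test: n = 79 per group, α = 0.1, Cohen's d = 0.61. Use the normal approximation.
Power ≈ 0.99

Power calculation (two-sample t-test, normal approximation):
z_β = d · √(n/2) - z_{α/2}
z_β = 0.61 · √(79/2) - 1.645
z_β = 0.61 · 6.285 - 1.645
z_β = 2.189

Power = Φ(z_β) = Φ(2.189) ≈ 0.986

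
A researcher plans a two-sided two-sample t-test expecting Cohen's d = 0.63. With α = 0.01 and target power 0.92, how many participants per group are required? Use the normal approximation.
n = 80 per group

Sample size formula (two-sample t-test, normal approximation):
n = 2 · ((z_{α/2} + z_β) / d)²

z_{α/2} = 2.576 (for α = 0.01, two-sided)
z_β = 1.405 (for power = 0.92)
d = 0.63

n = 2 · ((2.576 + 1.405) / 0.63)²
n = 2 · (6.319)²
n ≈ 79.86
Round up to the next whole number: n = 80 per group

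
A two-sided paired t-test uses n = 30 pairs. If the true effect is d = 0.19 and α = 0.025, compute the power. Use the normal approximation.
Power ≈ 0.11

Power calculation (paired t-test, normal approximation):
z_β = d · √n - z_{α/2}
z_β = 0.19 · √30 - 2.241
z_β = 0.19 · 5.477 - 2.241
z_β = -1.201

Power = Φ(z_β) = Φ(-1.201) ≈ 0.115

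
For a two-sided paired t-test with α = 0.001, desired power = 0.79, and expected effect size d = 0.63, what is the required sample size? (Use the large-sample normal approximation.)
n = 43 pairs

Sample size formula (paired t-test, normal approximation):
n = ((z_{α/2} + z_β) / d)²

z_{α/2} = 3.291 (for α = 0.001, two-sided)
z_β = 0.806 (for power = 0.79)
d = 0.63

n = ((3.291 + 0.806) / 0.63)²
n = (6.503)²
n ≈ 42.29
Round up to the next whole number: n = 43 pairs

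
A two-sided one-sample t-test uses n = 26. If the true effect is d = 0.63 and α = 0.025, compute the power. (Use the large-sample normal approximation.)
Power ≈ 0.83

Power calculation (one-sample t-test, normal approximation):
z_β = d · √n - z_{α/2}
z_β = 0.63 · √26 - 2.241
z_β = 0.63 · 5.099 - 2.241
z_β = 0.971

Power = Φ(z_β) = Φ(0.971) ≈ 0.834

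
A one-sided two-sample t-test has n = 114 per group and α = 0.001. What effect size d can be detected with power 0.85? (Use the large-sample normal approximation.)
d ≈ 0.55

Minimum detectable effect (two-sample t-test, normal approximation):
d = (z_α + z_β) / √(n/2)
d = (3.090 + 1.036) / √(114/2)
d = 4.127 / 7.550
d ≈ 0.55

By Cohen's convention (0.2 small / 0.5 medium / 0.8 large): medium effect.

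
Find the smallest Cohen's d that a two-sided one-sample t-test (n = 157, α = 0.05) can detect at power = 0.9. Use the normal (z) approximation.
d ≈ 0.26

Minimum detectable effect (one-sample t-test, normal approximation):
d = (z_{α/2} + z_β) / √n
d = (1.960 + 1.282) / √157
d = 3.242 / 12.530
d ≈ 0.26

By Cohen's convention (0.2 small / 0.5 medium / 0.8 large): small effect.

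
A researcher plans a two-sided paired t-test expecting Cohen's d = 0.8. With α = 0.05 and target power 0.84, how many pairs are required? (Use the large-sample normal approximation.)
n = 14 pairs

Sample size formula (paired t-test, normal approximation):
n = ((z_{α/2} + z_β) / d)²

z_{α/2} = 1.960 (for α = 0.05, two-sided)
z_β = 0.994 (for power = 0.84)
d = 0.8

n = ((1.960 + 0.994) / 0.8)²
n = (3.693)²
n ≈ 13.64
Round up to the next whole number: n = 14 pairs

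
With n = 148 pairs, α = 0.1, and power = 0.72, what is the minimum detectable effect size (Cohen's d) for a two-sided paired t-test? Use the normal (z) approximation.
d ≈ 0.18

Minimum detectable effect (paired t-test, normal approximation):
d = (z_{α/2} + z_β) / √n
d = (1.645 + 0.583) / √148
d = 2.228 / 12.166
d ≈ 0.18

By Cohen's convention (0.2 small / 0.5 medium / 0.8 large): very small effect.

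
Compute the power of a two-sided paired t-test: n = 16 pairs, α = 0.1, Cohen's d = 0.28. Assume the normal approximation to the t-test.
Power ≈ 0.30

Power calculation (paired t-test, normal approximation):
z_β = d · √n - z_{α/2}
z_β = 0.28 · √16 - 1.645
z_β = 0.28 · 4.000 - 1.645
z_β = -0.525

Power = Φ(z_β) = Φ(-0.525) ≈ 0.300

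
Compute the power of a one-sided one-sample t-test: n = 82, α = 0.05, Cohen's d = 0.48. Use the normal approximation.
Power ≈ 1.00

Power calculation (one-sample t-test, normal approximation):
z_β = d · √n - z_α
z_β = 0.48 · √82 - 1.645
z_β = 0.48 · 9.055 - 1.645
z_β = 2.702

Power = Φ(z_β) = Φ(2.702) ≈ 0.997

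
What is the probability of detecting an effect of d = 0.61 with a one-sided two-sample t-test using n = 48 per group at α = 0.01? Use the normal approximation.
Power ≈ 0.75

Power calculation (two-sample t-test, normal approximation):
z_β = d · √(n/2) - z_α
z_β = 0.61 · √(48/2) - 2.326
z_β = 0.61 · 4.899 - 2.326
z_β = 0.662

Power = Φ(z_β) = Φ(0.662) ≈ 0.746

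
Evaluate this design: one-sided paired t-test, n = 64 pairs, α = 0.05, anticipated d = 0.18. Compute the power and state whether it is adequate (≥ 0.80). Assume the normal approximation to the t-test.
Power ≈ 0.42; the study is underpowered (power < 0.80)

Power calculation (paired t-test, normal approximation):
z_β = d · √n - z_α
z_β = 0.18 · √64 - 1.645
z_β = 0.18 · 8.000 - 1.645
z_β = -0.205

Power = Φ(z_β) = Φ(-0.205) ≈ 0.419

Effect size d = 0.18 is very small by Cohen's convention (0.2/0.5/0.8).

Threshold: power ≥ 0.80 is conventionally adequate.
Power ≈ 0.42 → the study is underpowered (power < 0.80).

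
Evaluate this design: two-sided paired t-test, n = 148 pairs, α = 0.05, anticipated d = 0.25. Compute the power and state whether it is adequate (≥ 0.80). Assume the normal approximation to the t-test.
Power ≈ 0.86; the study is adequately powered (power ≥ 0.80)

Power calculation (paired t-test, normal approximation):
z_β = d · √n - z_{α/2}
z_β = 0.25 · √148 - 1.960
z_β = 0.25 · 12.166 - 1.960
z_β = 1.081

Power = Φ(z_β) = Φ(1.081) ≈ 0.860

Effect size d = 0.25 is small by Cohen's convention (0.2/0.5/0.8).

Threshold: power ≥ 0.80 is conventionally adequate.
Power ≈ 0.86 → the study is adequately powered (power ≥ 0.80).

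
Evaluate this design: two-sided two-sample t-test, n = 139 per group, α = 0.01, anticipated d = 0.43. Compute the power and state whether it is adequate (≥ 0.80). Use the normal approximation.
Power ≈ 0.84; the study is adequately powered (power ≥ 0.80)

Power calculation (two-sample t-test, normal approximation):
z_β = d · √(n/2) - z_{α/2}
z_β = 0.43 · √(139/2) - 2.576
z_β = 0.43 · 8.337 - 2.576
z_β = 1.009

Power = Φ(z_β) = Φ(1.009) ≈ 0.843

Effect size d = 0.43 is small by Cohen's convention (0.2/0.5/0.8).

Threshold: power ≥ 0.80 is conventionally adequate.
Power ≈ 0.84 → the study is adequately powered (power ≥ 0.80).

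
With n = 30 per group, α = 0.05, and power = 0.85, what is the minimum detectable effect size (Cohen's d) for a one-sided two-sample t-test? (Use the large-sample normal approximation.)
d ≈ 0.69

Minimum detectable effect (two-sample t-test, normal approximation):
d = (z_α + z_β) / √(n/2)
d = (1.645 + 1.036) / √(30/2)
d = 2.681 / 3.873
d ≈ 0.69

By Cohen's convention (0.2 small / 0.5 medium / 0.8 large): medium effect.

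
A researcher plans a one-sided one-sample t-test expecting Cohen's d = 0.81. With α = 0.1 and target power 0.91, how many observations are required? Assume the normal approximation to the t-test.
n = 11

Sample size formula (one-sample t-test, normal approximation):
n = ((z_α + z_β) / d)²

z_α = 1.282 (for α = 0.1, one-sided)
z_β = 1.341 (for power = 0.91)
d = 0.81

n = ((1.282 + 1.341) / 0.81)²
n = (3.238)²
n ≈ 10.48
Round up to the next whole number: n = 11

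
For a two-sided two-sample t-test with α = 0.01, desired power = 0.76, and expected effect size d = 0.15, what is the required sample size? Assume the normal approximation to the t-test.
n = 958 per group

Sample size formula (two-sample t-test, normal approximation):
n = 2 · ((z_{α/2} + z_β) / d)²

z_{α/2} = 2.576 (for α = 0.01, two-sided)
z_β = 0.706 (for power = 0.76)
d = 0.15

n = 2 · ((2.576 + 0.706) / 0.15)²
n = 2 · (21.880)²
n ≈ 957.47
Round up to the next whole number: n = 958 per group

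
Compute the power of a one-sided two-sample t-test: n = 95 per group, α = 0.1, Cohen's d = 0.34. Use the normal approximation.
Power ≈ 0.86

Power calculation (two-sample t-test, normal approximation):
z_β = d · √(n/2) - z_α
z_β = 0.34 · √(95/2) - 1.282
z_β = 0.34 · 6.892 - 1.282
z_β = 1.062

Power = Φ(z_β) = Φ(1.062) ≈ 0.856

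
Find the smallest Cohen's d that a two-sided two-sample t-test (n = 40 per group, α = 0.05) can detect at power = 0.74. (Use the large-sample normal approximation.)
d ≈ 0.58

Minimum detectable effect (two-sample t-test, normal approximation):
d = (z_{α/2} + z_β) / √(n/2)
d = (1.960 + 0.643) / √(40/2)
d = 2.603 / 4.472
d ≈ 0.58

By Cohen's convention (0.2 small / 0.5 medium / 0.8 large): medium effect.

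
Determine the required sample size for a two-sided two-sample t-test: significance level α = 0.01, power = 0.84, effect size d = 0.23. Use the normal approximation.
n = 482 per group

Sample size formula (two-sample t-test, normal approximation):
n = 2 · ((z_{α/2} + z_β) / d)²

z_{α/2} = 2.576 (for α = 0.01, two-sided)
z_β = 0.994 (for power = 0.84)
d = 0.23

n = 2 · ((2.576 + 0.994) / 0.23)²
n = 2 · (15.522)²
n ≈ 481.86
Round up to the next whole number: n = 482 per group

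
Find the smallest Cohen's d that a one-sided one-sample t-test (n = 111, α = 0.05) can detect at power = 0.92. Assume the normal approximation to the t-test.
d ≈ 0.29

Minimum detectable effect (one-sample t-test, normal approximation):
d = (z_α + z_β) / √n
d = (1.645 + 1.405) / √111
d = 3.050 / 10.536
d ≈ 0.29

By Cohen's convention (0.2 small / 0.5 medium / 0.8 large): small effect.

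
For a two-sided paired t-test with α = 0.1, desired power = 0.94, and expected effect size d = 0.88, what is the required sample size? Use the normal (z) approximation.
n = 14 pairs

Sample size formula (paired t-test, normal approximation):
n = ((z_{α/2} + z_β) / d)²

z_{α/2} = 1.645 (for α = 0.1, two-sided)
z_β = 1.555 (for power = 0.94)
d = 0.88

n = ((1.645 + 1.555) / 0.88)²
n = (3.636)²
n ≈ 13.22
Round up to the next whole number: n = 14 pairs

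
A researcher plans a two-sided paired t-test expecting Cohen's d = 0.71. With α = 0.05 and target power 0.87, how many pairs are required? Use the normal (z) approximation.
n = 19 pairs

Sample size formula (paired t-test, normal approximation):
n = ((z_{α/2} + z_β) / d)²

z_{α/2} = 1.960 (for α = 0.05, two-sided)
z_β = 1.126 (for power = 0.87)
d = 0.71

n = ((1.960 + 1.126) / 0.71)²
n = (4.346)²
n ≈ 18.89
Round up to the next whole number: n = 19 pairs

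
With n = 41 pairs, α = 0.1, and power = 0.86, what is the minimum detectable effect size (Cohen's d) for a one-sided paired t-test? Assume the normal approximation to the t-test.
d ≈ 0.37

Minimum detectable effect (paired t-test, normal approximation):
d = (z_α + z_β) / √n
d = (1.282 + 1.080) / √41
d = 2.362 / 6.403
d ≈ 0.37

By Cohen's convention (0.2 small / 0.5 medium / 0.8 large): small effect.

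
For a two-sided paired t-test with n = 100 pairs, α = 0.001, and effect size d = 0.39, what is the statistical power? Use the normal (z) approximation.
Power ≈ 0.73

Power calculation (paired t-test, normal approximation):
z_β = d · √n - z_{α/2}
z_β = 0.39 · √100 - 3.291
z_β = 0.39 · 10.000 - 3.291
z_β = 0.609

Power = Φ(z_β) = Φ(0.609) ≈ 0.729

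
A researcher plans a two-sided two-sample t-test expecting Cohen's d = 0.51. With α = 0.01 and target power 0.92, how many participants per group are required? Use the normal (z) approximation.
n = 122 per group

Sample size formula (two-sample t-test, normal approximation):
n = 2 · ((z_{α/2} + z_β) / d)²

z_{α/2} = 2.576 (for α = 0.01, two-sided)
z_β = 1.405 (for power = 0.92)
d = 0.51

n = 2 · ((2.576 + 1.405) / 0.51)²
n = 2 · (7.806)²
n ≈ 121.87
Round up to the next whole number: n = 122 per group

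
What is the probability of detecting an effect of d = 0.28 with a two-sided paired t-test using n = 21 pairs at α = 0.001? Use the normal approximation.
Power ≈ 0.02

Power calculation (paired t-test, normal approximation):
z_β = d · √n - z_{α/2}
z_β = 0.28 · √21 - 3.291
z_β = 0.28 · 4.583 - 3.291
z_β = -2.007

Power = Φ(z_β) = Φ(-2.007) ≈ 0.022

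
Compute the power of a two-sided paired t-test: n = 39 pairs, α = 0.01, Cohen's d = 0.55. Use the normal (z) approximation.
Power ≈ 0.80

Power calculation (paired t-test, normal approximation):
z_β = d · √n - z_{α/2}
z_β = 0.55 · √39 - 2.576
z_β = 0.55 · 6.245 - 2.576
z_β = 0.859

Power = Φ(z_β) = Φ(0.859) ≈ 0.805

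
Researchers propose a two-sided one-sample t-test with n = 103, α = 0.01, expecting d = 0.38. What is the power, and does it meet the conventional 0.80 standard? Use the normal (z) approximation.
Power ≈ 0.90; the study is adequately powered (power ≥ 0.80)

Power calculation (one-sample t-test, normal approximation):
z_β = d · √n - z_{α/2}
z_β = 0.38 · √103 - 2.576
z_β = 0.38 · 10.149 - 2.576
z_β = 1.281

Power = Φ(z_β) = Φ(1.281) ≈ 0.900

Effect size d = 0.38 is small by Cohen's convention (0.2/0.5/0.8).

Threshold: power ≥ 0.80 is conventionally adequate.
Power ≈ 0.90 → the study is adequately powered (power ≥ 0.80).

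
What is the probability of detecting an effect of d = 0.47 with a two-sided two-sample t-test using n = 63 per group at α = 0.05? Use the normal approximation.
Power ≈ 0.75

Power calculation (two-sample t-test, normal approximation):
z_β = d · √(n/2) - z_{α/2}
z_β = 0.47 · √(63/2) - 1.960
z_β = 0.47 · 5.612 - 1.960
z_β = 0.678

Power = Φ(z_β) = Φ(0.678) ≈ 0.751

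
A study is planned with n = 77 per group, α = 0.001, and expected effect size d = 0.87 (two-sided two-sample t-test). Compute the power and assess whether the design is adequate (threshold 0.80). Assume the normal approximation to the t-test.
Power ≈ 0.98; the study is adequately powered (power ≥ 0.80)

Power calculation (two-sample t-test, normal approximation):
z_β = d · √(n/2) - z_{α/2}
z_β = 0.87 · √(77/2) - 3.291
z_β = 0.87 · 6.205 - 3.291
z_β = 2.108

Power = Φ(z_β) = Φ(2.108) ≈ 0.982

Effect size d = 0.87 is large by Cohen's convention (0.2/0.5/0.8).

Threshold: power ≥ 0.80 is conventionally adequate.
Power ≈ 0.98 → the study is adequately powered (power ≥ 0.80).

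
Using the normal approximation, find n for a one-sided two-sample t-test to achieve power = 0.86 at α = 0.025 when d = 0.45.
n = 92 per group

Sample size formula (two-sample t-test, normal approximation):
n = 2 · ((z_α + z_β) / d)²

z_α = 1.960 (for α = 0.025, one-sided)
z_β = 1.080 (for power = 0.86)
d = 0.45

n = 2 · ((1.960 + 1.080) / 0.45)²
n = 2 · (6.756)²
n ≈ 91.29
Round up to the next whole number: n = 92 per group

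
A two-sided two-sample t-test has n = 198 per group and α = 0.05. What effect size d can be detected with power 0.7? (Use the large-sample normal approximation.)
d ≈ 0.25

Minimum detectable effect (two-sample t-test, normal approximation):
d = (z_{α/2} + z_β) / √(n/2)
d = (1.960 + 0.524) / √(198/2)
d = 2.484 / 9.950
d ≈ 0.25

By Cohen's convention (0.2 small / 0.5 medium / 0.8 large): small effect.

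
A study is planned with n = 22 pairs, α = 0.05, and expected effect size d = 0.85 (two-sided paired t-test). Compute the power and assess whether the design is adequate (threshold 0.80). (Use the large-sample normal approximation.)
Power ≈ 0.98; the study is adequately powered (power ≥ 0.80)

Power calculation (paired t-test, normal approximation):
z_β = d · √n - z_{α/2}
z_β = 0.85 · √22 - 1.960
z_β = 0.85 · 4.690 - 1.960
z_β = 2.027

Power = Φ(z_β) = Φ(2.027) ≈ 0.979

Effect size d = 0.85 is large by Cohen's convention (0.2/0.5/0.8).

Threshold: power ≥ 0.80 is conventionally adequate.
Power ≈ 0.98 → the study is adequately powered (power ≥ 0.80).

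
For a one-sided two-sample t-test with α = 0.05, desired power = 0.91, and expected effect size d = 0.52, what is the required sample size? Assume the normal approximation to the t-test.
n = 66 per group

Sample size formula (two-sample t-test, normal approximation):
n = 2 · ((z_α + z_β) / d)²

z_α = 1.645 (for α = 0.05, one-sided)
z_β = 1.341 (for power = 0.91)
d = 0.52

n = 2 · ((1.645 + 1.341) / 0.52)²
n = 2 · (5.742)²
n ≈ 65.94
Round up to the next whole number: n = 66 per group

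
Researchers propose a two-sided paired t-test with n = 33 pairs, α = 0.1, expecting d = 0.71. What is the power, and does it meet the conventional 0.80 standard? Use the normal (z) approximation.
Power ≈ 0.99; the study is adequately powered (power ≥ 0.80)

Power calculation (paired t-test, normal approximation):
z_β = d · √n - z_{α/2}
z_β = 0.71 · √33 - 1.645
z_β = 0.71 · 5.745 - 1.645
z_β = 2.434

Power = Φ(z_β) = Φ(2.434) ≈ 0.993

Effect size d = 0.71 is medium by Cohen's convention (0.2/0.5/0.8).

Threshold: power ≥ 0.80 is conventionally adequate.
Power ≈ 0.99 → the study is adequately powered (power ≥ 0.80).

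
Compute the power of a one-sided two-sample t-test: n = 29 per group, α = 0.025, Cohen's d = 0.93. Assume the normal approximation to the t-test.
Power ≈ 0.94

Power calculation (two-sample t-test, normal approximation):
z_β = d · √(n/2) - z_α
z_β = 0.93 · √(29/2) - 1.960
z_β = 0.93 · 3.808 - 1.960
z_β = 1.581

Power = Φ(z_β) = Φ(1.581) ≈ 0.943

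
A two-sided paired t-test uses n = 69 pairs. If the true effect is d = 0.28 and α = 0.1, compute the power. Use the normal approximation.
Power ≈ 0.75

Power calculation (paired t-test, normal approximation):
z_β = d · √n - z_{α/2}
z_β = 0.28 · √69 - 1.645
z_β = 0.28 · 8.307 - 1.645
z_β = 0.681

Power = Φ(z_β) = Φ(0.681) ≈ 0.752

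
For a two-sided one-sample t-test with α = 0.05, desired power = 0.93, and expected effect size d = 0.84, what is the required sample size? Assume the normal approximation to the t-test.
n = 17

Sample size formula (one-sample t-test, normal approximation):
n = ((z_{α/2} + z_β) / d)²

z_{α/2} = 1.960 (for α = 0.05, two-sided)
z_β = 1.476 (for power = 0.93)
d = 0.84

n = ((1.960 + 1.476) / 0.84)²
n = (4.090)²
n ≈ 16.73
Round up to the next whole number: n = 17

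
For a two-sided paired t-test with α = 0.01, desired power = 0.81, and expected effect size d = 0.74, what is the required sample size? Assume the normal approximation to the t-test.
n = 22 pairs

Sample size formula (paired t-test, normal approximation):
n = ((z_{α/2} + z_β) / d)²

z_{α/2} = 2.576 (for α = 0.01, two-sided)
z_β = 0.878 (for power = 0.81)
d = 0.74

n = ((2.576 + 0.878) / 0.74)²
n = (4.668)²
n ≈ 21.79
Round up to the next whole number: n = 22 pairs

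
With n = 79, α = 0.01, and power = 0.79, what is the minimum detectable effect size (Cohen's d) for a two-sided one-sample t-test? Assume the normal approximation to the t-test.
d ≈ 0.38

Minimum detectable effect (one-sample t-test, normal approximation):
d = (z_{α/2} + z_β) / √n
d = (2.576 + 0.806) / √79
d = 3.382 / 8.888
d ≈ 0.38

By Cohen's convention (0.2 small / 0.5 medium / 0.8 large): small effect.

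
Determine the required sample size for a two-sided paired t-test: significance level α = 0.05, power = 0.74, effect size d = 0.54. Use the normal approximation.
n = 24 pairs

Sample size formula (paired t-test, normal approximation):
n = ((z_{α/2} + z_β) / d)²

z_{α/2} = 1.960 (for α = 0.05, two-sided)
z_β = 0.643 (for power = 0.74)
d = 0.54

n = ((1.960 + 0.643) / 0.54)²
n = (4.820)²
n ≈ 23.23
Round up to the next whole number: n = 24 pairs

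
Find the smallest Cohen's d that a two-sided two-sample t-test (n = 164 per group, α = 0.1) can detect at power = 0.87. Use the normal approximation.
d ≈ 0.31

Minimum detectable effect (two-sample t-test, normal approximation):
d = (z_{α/2} + z_β) / √(n/2)
d = (1.645 + 1.126) / √(164/2)
d = 2.771 / 9.055
d ≈ 0.31

By Cohen's convention (0.2 small / 0.5 medium / 0.8 large): small effect.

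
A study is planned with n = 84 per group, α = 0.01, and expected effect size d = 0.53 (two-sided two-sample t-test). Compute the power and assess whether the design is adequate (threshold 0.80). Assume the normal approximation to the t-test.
Power ≈ 0.80; the study is adequately powered (power ≥ 0.80)

Power calculation (two-sample t-test, normal approximation):
z_β = d · √(n/2) - z_{α/2}
z_β = 0.53 · √(84/2) - 2.576
z_β = 0.53 · 6.481 - 2.576
z_β = 0.859

Power = Φ(z_β) = Φ(0.859) ≈ 0.805

Effect size d = 0.53 is medium by Cohen's convention (0.2/0.5/0.8).

Threshold: power ≥ 0.80 is conventionally adequate.
Power ≈ 0.80 → the study is adequately powered (power ≥ 0.80).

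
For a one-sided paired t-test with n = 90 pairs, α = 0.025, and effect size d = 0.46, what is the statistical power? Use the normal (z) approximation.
Power ≈ 0.99

Power calculation (paired t-test, normal approximation):
z_β = d · √n - z_α
z_β = 0.46 · √90 - 1.960
z_β = 0.46 · 9.487 - 1.960
z_β = 2.404

Power = Φ(z_β) = Φ(2.404) ≈ 0.992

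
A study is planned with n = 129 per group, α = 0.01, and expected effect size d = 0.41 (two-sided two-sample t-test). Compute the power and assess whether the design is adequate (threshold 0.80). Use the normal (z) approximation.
Power ≈ 0.76; the study is underpowered (power < 0.80)

Power calculation (two-sample t-test, normal approximation):
z_β = d · √(n/2) - z_{α/2}
z_β = 0.41 · √(129/2) - 2.576
z_β = 0.41 · 8.031 - 2.576
z_β = 0.717

Power = Φ(z_β) = Φ(0.717) ≈ 0.763

Effect size d = 0.41 is small by Cohen's convention (0.2/0.5/0.8).

Threshold: power ≥ 0.80 is conventionally adequate.
Power ≈ 0.76 → the study is underpowered (power < 0.80).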